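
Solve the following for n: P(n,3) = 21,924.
29

Explanation: P(n,3) = n(n−1)(n−2) is increasing in n; n(n−1)(n−2) ≈ (n−1)^3 = 21,924 gives n ≈ 29.0. Check: P(27,3) = 17,550, P(28,3) = 19,656, P(29,3) = 21,924 ✓. So n = 29.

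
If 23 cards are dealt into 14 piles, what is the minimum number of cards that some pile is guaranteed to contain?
Pigeonhole: ⌈23/14⌉ = 2.

Answer: 2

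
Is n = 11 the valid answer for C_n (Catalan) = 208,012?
No

Reasoning: C_11 = C(22,11)/(11+1) = 705,432/12 = 58,786, which does not equal 208,012.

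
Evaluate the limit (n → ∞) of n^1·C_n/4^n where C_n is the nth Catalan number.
C_n ~ 4^n/(n^(3/2)√π), so n^1·C_n/4^n ~ n^(1 − 3/2)/√π → 0.
Final answer: 0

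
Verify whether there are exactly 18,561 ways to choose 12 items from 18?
False

Explanation: C(18,12) = 18,564 ≠ 18561.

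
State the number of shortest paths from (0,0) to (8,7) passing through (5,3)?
To (5,3): C(8,5)=56. From there: C(7,3)=35. Total: 1,960.

Answer: 1,960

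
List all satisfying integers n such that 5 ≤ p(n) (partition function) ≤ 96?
4, 5, 6, 7, 8, 9, 10, 11, 12

Working:
Tabulating p(n) via p(n) = p(n−1) + p(n−2) − p(n−5) − p(n−7) + …: p(3)=3; p(4)=5; p(5)=7; p(6)=11; p(7)=15; p(8)=22; p(9)=30; p(10)=42; p(11)=56; p(12)=77; p(13)=101. So valid n = 4, 5, 6, 7, 8, 9, 10, 11, 12.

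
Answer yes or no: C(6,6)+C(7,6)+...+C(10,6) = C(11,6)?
No

Solution: Hockey stick identity gives Σ = C(11,7) = 330; RHS C(11,6) = 462.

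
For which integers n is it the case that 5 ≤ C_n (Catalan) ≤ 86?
3, 4, 5

Solution: C_2=2; C_3=5; C_4=14; C_5=42; C_6=132. So valid n = 3, 4, 5.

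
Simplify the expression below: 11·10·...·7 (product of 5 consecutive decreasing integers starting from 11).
55,440

Working:
This is P(11,5) = 11!/(6)! = 55,440.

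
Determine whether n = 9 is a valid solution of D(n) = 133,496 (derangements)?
Yes
D(9) = (9-1)·[D(8) + D(7)] = 8·[14,833 + 1,854] = 133,496, which equals 133,496.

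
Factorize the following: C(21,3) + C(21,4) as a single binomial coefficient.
By Pascal's identity: C(21,3) + C(21,4) = C(22,4) = 7,315.

Answer: C(22,4)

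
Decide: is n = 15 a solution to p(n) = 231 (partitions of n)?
No

Explanation: Pentagonal recurrence p(n) = p(n−1) + p(n−2) − p(n−5) − p(n−7) + …: p(15) = p(14) + p(13) − p(10) − p(8) + p(3) + p(0) = 135 + 101 − 42 − 22 + 3 + 1 = 176, which does not equal 231.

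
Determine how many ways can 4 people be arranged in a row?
24

Explanation: Arrangements of 4 distinct objects: 4! = 24.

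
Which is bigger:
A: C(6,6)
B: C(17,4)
B

Solution: A=C(6,6)=1, B=C(17,4)=2,380.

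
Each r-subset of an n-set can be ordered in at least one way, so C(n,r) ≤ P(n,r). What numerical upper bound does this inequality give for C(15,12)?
217,945,728,000

Explanation: P(15,12) = 15·14·13·12·11·10·9·8·7·6·5·4 = 217,945,728,000, so C(15,12) ≤ 217,945,728,000. (The bound is loose by a factor of 12! = 479,001,600: C(15,12) = 217,945,728,000/479,001,600 = 455.)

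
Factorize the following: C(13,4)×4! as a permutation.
P(13,4)

Explanation: C(13,4)×4! = [13!/(4!(9)!)]×4! = 13!/(9)! = P(13,4) = 17,160.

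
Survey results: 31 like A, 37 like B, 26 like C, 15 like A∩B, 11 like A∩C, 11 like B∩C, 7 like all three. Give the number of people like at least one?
64

|A∪B∪C| = 31+37+26-15-11-11+7 = 64.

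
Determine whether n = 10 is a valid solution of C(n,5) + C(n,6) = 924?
C(10,5) + C(10,6) = 252 + 210 = 462, which does not equal 924.
Final answer: No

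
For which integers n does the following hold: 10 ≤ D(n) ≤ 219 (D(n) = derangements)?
5

Solution: Using D(n) = (n−1)[D(n−1) + D(n−2)] with D(1)=0, D(2)=1: D(4)=9; D(5)=44; D(6)=265. So valid n = 5.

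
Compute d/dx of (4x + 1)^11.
Chain rule: 11(4x+1)^{10} × 4 = 44(4x+1)^{10}.
Final answer: 44(4x + 1)^10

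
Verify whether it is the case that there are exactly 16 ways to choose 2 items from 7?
C(7,2) = 21 ≠ 16.
Final answer: False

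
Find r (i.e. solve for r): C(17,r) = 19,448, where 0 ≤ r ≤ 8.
7

Reasoning: C(17,r) is increasing for 0 ≤ r ≤ 8. Stepping up (C(17,r+1) = C(17,r)·(17−r)/(r+1)): C(17,1) = 17, C(17,2) = 136, C(17,3) = 680, C(17,4) = 2,380, C(17,5) = 6,188, C(17,6) = 12,376, C(17,7) = 19,448 ✓. So r = 7.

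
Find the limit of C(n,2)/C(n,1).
C(n,2)/C(n,1) = (n-1)/2 → ∞ as n → ∞.

Answer: ∞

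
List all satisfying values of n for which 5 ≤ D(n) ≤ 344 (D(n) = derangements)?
Using D(n) = (n−1)[D(n−1) + D(n−2)] with D(1)=0, D(2)=1: D(3)=2; D(4)=9; D(5)=44; D(6)=265; D(7)=1,854. So valid n = 4, 5, 6.

Answer: 4, 5, 6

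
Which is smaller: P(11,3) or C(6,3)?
C(6,3)

P(11,3)=990, C(6,3)=20.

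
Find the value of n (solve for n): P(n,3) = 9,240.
22

Working:
P(n,3) = n(n−1)(n−2) is increasing in n; n(n−1)(n−2) ≈ (n−1)^3 = 9,240 gives n ≈ 22.0. Check: P(20,3) = 6,840, P(21,3) = 7,980, P(22,3) = 9,240 ✓. So n = 22.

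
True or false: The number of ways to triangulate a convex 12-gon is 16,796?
Triangulations of a convex 12-gon are counted by the Catalan number C_10: C_10 = C(20,10)/(10+1) = 184,756/11 = 16,796.
Final answer: True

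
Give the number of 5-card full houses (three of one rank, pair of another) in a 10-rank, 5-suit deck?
9,000

Reasoning: Triple rank: 10. Triple suits: C(5,3)=10. Pair rank: 9. Pair suits: C(5,2)=10. Total: 9,000.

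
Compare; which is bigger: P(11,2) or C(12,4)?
P(11,2)=110, C(12,4)=495.
Final answer: C(12,4)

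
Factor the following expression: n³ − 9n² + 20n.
n(n − 4)(n − 5)

n³ − 9n² + 20n = n(n² − 9n + 20) = n(n − 4)(n − 5).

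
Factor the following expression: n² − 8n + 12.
(n − 2)(n − 6)

Reasoning: Seek roots whose sum is 8 and product is 12: (2, 6). So n² − 8n + 12 = (n − 2)(n − 6).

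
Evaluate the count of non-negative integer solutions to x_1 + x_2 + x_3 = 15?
136

Reasoning: C(15+3-1, 3-1) = 136.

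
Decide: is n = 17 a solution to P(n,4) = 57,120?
Yes

Reasoning: P(17,4) = 17·16·15·14 = 57,120, which equals 57,120.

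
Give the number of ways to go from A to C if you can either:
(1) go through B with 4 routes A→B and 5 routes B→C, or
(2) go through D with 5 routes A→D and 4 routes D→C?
40

Reasoning: Route via B: 4×5=20. Route via D: 5×4=20. Total: 40.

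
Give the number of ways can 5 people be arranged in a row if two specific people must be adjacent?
48

Explanation: Treat pair as unit: (5-1)! arrangements × 2 internal orders = 48.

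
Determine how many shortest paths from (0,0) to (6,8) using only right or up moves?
3,003
Choose 6 rights from 14 moves: C(14,6) = 3,003.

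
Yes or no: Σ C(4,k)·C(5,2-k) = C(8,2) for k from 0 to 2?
No

Working:
Vandermonde's identity gives C(9,2) = 36; RHS C(8,2) = 28.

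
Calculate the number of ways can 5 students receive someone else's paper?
44

Working:
Using D(n) = (n-1)[D(n-1) + D(n-2)]:
D(5) = (5-1) × [D(4) + D(3)]
      = 4 × [9 + 2]
      = 4 × 11
      = 44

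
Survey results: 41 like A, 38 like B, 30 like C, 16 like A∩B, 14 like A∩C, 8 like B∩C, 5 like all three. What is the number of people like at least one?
76

Working:
|A∪B∪C| = 41+38+30-16-14-8+5 = 76.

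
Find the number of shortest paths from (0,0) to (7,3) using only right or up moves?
120
Choose 7 rights from 10 moves: C(10,7) = 120.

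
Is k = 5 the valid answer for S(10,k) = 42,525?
Yes

Explanation: S(10,5) = 5·S(9,5) + S(9,4) = 5·6,951 + 7,770 = 42,525, which equals 42,525.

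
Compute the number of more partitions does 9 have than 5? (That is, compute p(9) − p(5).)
Pentagonal recurrence p(n) = p(n−1) + p(n−2) − p(n−5) − p(n−7) + …: p(9) = p(8) + p(7) − p(4) − p(2) = 22 + 15 − 5 − 2 = 30.
p(5) = p(4) + p(3) − p(0) = 5 + 3 − 1 = 7.
Difference = 30 − 7 = 23.
Final answer: 23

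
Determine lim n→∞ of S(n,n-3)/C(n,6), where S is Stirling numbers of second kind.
15
The leading term of S(n,n-3) as a polynomial in n is (5)!!·C(n,6), so the ratio → (5)!! = 15.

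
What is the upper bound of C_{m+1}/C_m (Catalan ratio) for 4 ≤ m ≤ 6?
13/4

C_{m+1}/C_m = 2(2m+1)/(m+2), which increases with m. Maximum at m = 6: 2·13/8 = 13/4.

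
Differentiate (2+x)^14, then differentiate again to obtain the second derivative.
182(2+x)^12

Solution: First derivative: 14(2+x)^{13}. Second derivative: 14·13·(2+x)^{12} = 182(2+x)^{12}.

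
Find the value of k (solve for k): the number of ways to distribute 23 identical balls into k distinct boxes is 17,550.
5

Working:
Stars and bars: the count is C(23+k−1, k−1), increasing in k. k=3: C(25,2) = 300, k=4: C(26,3) = 2,600, k=5: C(27,4) = 17,550 ✓. So k = 5.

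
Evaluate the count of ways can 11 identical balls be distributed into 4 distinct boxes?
364

Explanation: C(11+4-1, 4-1) = C(14, 3) = 364.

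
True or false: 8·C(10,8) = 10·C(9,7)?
True

Absorption identity k·C(n,k) = n·C(n-1,k-1). LHS = 8·45 = 360; RHS = 10·36 = 360.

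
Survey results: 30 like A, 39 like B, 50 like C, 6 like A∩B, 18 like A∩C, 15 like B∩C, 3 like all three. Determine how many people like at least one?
83

|A∪B∪C| = 30+39+50-6-18-15+3 = 83.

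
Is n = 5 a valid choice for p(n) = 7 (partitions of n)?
Pentagonal recurrence p(n) = p(n−1) + p(n−2) − p(n−5) − p(n−7) + …: p(5) = p(4) + p(3) − p(0) = 5 + 3 − 1 = 7, which equals 7.
Final answer: Yes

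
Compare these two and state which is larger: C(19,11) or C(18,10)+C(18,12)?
C(19,11)=75,582; C(18,10)+C(18,12)=43,758+18,564=62,322.

Answer: C(19,11)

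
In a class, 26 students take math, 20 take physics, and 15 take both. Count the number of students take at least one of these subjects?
31

Reasoning: |A∪B| = |A|+|B|-|A∩B| = 26+20-15 = 31.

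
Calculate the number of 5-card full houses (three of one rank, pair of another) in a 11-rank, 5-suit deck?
Triple rank: 11. Triple suits: C(5,3)=10. Pair rank: 10. Pair suits: C(5,2)=10. Total: 11,000.
Final answer: 11,000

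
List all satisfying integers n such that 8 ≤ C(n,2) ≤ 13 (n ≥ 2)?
5

Working:
C(4,2)=6; C(5,2)=10; C(6,2)=15. So valid n = 5.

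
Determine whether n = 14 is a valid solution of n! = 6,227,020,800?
No

Solution: 14! = 14·13! = 14·6,227,020,800 = 87,178,291,200, which does not equal 6,227,020,800.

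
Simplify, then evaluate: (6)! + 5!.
840

Reasoning: (6)! + 5! = (6)·5! + 5! = (6+1)·5! = 7·5! = 840.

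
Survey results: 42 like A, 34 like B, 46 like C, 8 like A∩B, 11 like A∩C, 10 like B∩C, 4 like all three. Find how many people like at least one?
97

Reasoning: |A∪B∪C| = 42+34+46-8-11-10+4 = 97.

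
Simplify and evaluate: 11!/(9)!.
110

This equals 11×10 = 110.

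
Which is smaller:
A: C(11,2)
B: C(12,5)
A=C(11,2)=55, B=C(12,5)=792.

Answer: A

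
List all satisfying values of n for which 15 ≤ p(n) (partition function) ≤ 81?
Tabulating p(n) via p(n) = p(n−1) + p(n−2) − p(n−5) − p(n−7) + …: p(6)=11; p(7)=15; p(8)=22; p(9)=30; p(10)=42; p(11)=56; p(12)=77; p(13)=101. So valid n = 7, 8, 9, 10, 11, 12.
Final answer: 7, 8, 9, 10, 11, 12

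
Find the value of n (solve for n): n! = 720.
n! is strictly increasing. 4! = 24, 5! = 120, 6! = 720 ✓. So n = 6.
Final answer: 6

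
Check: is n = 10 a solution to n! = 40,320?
No

Solution: 10! = 10·9! = 10·362,880 = 3,628,800, which does not equal 40,320.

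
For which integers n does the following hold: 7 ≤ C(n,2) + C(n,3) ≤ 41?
4, 5, 6

Solution: C(3,2)+C(3,3)=4; C(4,2)+C(4,3)=10; C(5,2)+C(5,3)=20; C(6,2)+C(6,3)=35; C(7,2)+C(7,3)=56. So valid n = 4, 5, 6.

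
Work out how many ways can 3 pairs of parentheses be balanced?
Using the Catalan number formula: C_n = C(2n, n) / (n+1)
C_3 = C(6, 3) / (3+1)
     = 20 / 4
     = 5
Final answer: 5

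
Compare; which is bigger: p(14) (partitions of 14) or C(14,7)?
Pentagonal recurrence p(n) = p(n−1) + p(n−2) − p(n−5) − p(n−7) + …: p(14) = p(13) + p(12) − p(9) − p(7) + p(2) = 101 + 77 − 30 − 15 + 2 = 135; C(14,7) = 3,432.

Answer: C(14,7)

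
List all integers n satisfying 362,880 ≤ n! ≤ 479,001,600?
9, 10, 11, 12

Explanation: n! is strictly increasing; 9! = 362,880 and 12! = 479,001,600, so valid n = 9, 10, 11, 12.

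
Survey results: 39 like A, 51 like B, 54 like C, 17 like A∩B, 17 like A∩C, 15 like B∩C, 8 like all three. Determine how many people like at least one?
|A∪B∪C| = 39+51+54-17-17-15+8 = 103.

Answer: 103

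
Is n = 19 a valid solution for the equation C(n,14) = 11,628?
Yes

C(19,14) = 19·18·17·16·15·14·13·12·11·10·9·8·7·6/14! = 1,013,709,170,073,600/87,178,291,200 = 11,628, which equals 11,628.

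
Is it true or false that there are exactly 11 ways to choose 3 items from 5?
C(5,3) = 10 ≠ 11.
Final answer: False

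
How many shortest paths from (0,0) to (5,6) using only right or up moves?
462
Choose 5 rights from 11 moves: C(11,5) = 462.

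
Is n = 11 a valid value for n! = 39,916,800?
11! = 11·10! = 11·3,628,800 = 39,916,800, which equals 39,916,800.

Answer: Yes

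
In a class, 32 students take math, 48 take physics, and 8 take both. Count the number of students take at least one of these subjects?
72

Solution: |A∪B| = |A|+|B|-|A∩B| = 32+48-8 = 72.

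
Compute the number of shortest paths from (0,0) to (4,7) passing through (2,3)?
150

Solution: To (2,3): C(5,2)=10. From there: C(6,2)=15. Total: 150.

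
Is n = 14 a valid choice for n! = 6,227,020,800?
No

Reasoning: 14! = 14·13! = 14·6,227,020,800 = 87,178,291,200, which does not equal 6,227,020,800.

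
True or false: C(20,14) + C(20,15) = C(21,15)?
True

Explanation: Pascal's identity C(n,k) + C(n,k+1) = C(n+1,k+1): 38,760 + 15,504 = 54,264 = C(21,15).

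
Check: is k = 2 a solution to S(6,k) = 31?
Yes

Reasoning: S(6,2) = 2·S(5,2) + S(5,1) = 2·15 + 1 = 31, which equals 31.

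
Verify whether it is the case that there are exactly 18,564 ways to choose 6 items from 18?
True

Explanation: C(18,6) = 18,564.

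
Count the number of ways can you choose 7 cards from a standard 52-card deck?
133,784,560
C(52,7) = 133,784,560.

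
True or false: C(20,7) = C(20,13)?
True
C(20,7) = C(20,20-7) by the symmetry property; both equal 77,520.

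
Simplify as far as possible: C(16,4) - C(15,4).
C(16,4) - C(15,4) = C(15,3) = 455.

Answer: 455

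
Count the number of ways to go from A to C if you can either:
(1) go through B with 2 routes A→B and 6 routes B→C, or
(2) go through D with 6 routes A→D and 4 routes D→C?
36

Solution: Route via B: 2×6=12. Route via D: 6×4=24. Total: 36.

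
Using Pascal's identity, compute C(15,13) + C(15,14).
120
C(15,13) + C(15,14) = C(16,14) = 120.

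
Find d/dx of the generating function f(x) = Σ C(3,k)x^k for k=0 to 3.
Σ k·C(3,k)x^(k-1) for k=1 to 3

Reasoning: Term-by-term differentiation gives Σ k·C(3,k)x^{k-1} for k=1 to 3.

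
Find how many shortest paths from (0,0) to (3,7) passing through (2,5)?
63
To (2,5): C(7,2)=21. From there: C(3,1)=3. Total: 63.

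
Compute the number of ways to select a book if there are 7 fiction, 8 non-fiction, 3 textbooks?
By the addition principle: 7 + 8 + 3 = 18.

Answer: 18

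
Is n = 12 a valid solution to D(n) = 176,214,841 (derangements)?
Yes

Working:
D(12) = (12-1)·[D(11) + D(10)] = 11·[14,684,570 + 1,334,961] = 176,214,841, which equals 176,214,841.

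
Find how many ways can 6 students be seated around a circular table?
120

Solution: Circular arrangements: (6-1)! = 120.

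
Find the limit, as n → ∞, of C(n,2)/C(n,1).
∞

C(n,2)/C(n,1) = (n-1)/2 → ∞ as n → ∞.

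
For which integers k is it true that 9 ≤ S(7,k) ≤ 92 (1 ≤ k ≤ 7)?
2, 6
S(7,1)=1; S(7,2)=63; S(7,3)=301; S(7,4)=350; S(7,5)=140; S(7,6)=21; S(7,7)=1. So valid k = 2, 6.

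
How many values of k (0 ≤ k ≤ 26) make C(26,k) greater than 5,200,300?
7

Solution: Row 26 is unimodal and symmetric about k=26/2. C(26,9)=3,124,550 ≤ 5,200,300; C(26,10)=5,311,735 > 5,200,300; by symmetry C(26,k) > 5,200,300 for k = 10..16. That's 16 - 10 + 1 = 7 values.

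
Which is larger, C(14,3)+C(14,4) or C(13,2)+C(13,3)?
C(14,3)+C(14,4)

Reasoning: First=1,365, Second=364.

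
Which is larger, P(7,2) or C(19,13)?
C(19,13)

Working:
P(7,2)=42, C(19,13)=27,132.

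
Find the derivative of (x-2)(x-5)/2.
d/dx[(x-2)(x-5)] = (x-5) + (x-2) = 2x - 7. Dividing by 2 gives (2x - 7)/2.

Answer: (2x - 7)/2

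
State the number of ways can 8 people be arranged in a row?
40,320

Reasoning: Arrangements of 8 distinct objects: 8! = 40,320.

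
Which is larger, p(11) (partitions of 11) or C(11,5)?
C(11,5)

Reasoning: Pentagonal recurrence p(n) = p(n−1) + p(n−2) − p(n−5) − p(n−7) + …: p(11) = p(10) + p(9) − p(6) − p(4) = 42 + 30 − 11 − 5 = 56; C(11,5) = 462.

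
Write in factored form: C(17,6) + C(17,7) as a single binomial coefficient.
By Pascal's identity: C(17,6) + C(17,7) = C(18,7) = 31,824.
Final answer: C(18,7)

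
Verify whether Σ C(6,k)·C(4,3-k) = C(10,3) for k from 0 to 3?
Vandermonde's identity gives C(10,3) = 120; RHS C(10,3) = 120.

Answer: True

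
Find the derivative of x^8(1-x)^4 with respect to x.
Product rule: 8x^{7}(1-x)^{4} + x^8·(-4)(1-x)^{3}.

Answer: 8x^7(1-x)^4 - 4x^8(1-x)^3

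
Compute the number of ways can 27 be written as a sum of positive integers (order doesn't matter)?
3,010

Solution: Pentagonal recurrence p(n) = p(n−1) + p(n−2) − p(n−5) − p(n−7) + …: p(27) = p(26) + p(25) − p(22) − p(20) + p(15) + p(12) − p(5) − p(1) = 2,436 + 1,958 − 1,002 − 627 + 176 + 77 − 7 − 1 = 3,010.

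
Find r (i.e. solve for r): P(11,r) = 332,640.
P(11,r) = 11·10·…·(11−r+1), a product of r factors. Multiplying down from 11: 11 = 11; 11·10 = 110; 11·10·9 = 990; 11·10·9·8 = 7,920; 11·10·9·8·7 = 55,440; 11·10·9·8·7·6 = 332,640 ✓ (6 factors). So r = 6.
Final answer: 6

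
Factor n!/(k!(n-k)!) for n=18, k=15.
This is the binomial coefficient C(18,15) = 816.
Final answer: C(18,15) = 816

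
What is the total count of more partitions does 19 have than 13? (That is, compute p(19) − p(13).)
389

Explanation: Pentagonal recurrence p(n) = p(n−1) + p(n−2) − p(n−5) − p(n−7) + …: p(19) = p(18) + p(17) − p(14) − p(12) + p(7) + p(4) = 385 + 297 − 135 − 77 + 15 + 5 = 490.
p(13) = p(12) + p(11) − p(8) − p(6) + p(1) = 77 + 56 − 22 − 11 + 1 = 101.
Difference = 490 − 101 = 389.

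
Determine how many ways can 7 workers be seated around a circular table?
720

Reasoning: Circular arrangements: (7-1)! = 720.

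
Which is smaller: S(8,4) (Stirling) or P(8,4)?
S(8,4) = 4·S(7,4) + S(7,3) = 4·350 + 301 = 1,701; P(8,4) = 1,680.
Final answer: P(8,4)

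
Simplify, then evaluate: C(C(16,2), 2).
7,140

Working:
C(16,2) = 120, then C(120, 2) = 7,140.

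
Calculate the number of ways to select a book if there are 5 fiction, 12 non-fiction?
17

Solution: By the addition principle: 5 + 12 = 17.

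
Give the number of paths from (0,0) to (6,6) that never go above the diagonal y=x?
Counted by the Catalan number C_6: C_6 = C(12,6)/(6+1) = 924/7 = 132.

Answer: 132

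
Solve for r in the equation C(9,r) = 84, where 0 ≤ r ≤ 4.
3

Reasoning: C(9,r) is increasing for 0 ≤ r ≤ 4. Stepping up (C(9,r+1) = C(9,r)·(9−r)/(r+1)): C(9,1) = 9, C(9,2) = 36, C(9,3) = 84 ✓. So r = 3.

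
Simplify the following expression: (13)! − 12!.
5,748,019,200

Solution: (13)! − 12! = (13)·12! − 12! = (13−1)·12! = 12·12! = 5,748,019,200.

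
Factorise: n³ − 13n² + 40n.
n³ − 13n² + 40n = n(n² − 13n + 40) = n(n − 5)(n − 8).

Answer: n(n − 5)(n − 8)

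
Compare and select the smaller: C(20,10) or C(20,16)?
C(20,16)

C(20,10)=184,756, C(20,16)=4,845.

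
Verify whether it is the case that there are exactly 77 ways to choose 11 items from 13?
C(13,11) = 78 ≠ 77.
Final answer: False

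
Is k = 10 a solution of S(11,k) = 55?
Yes

Reasoning: S(11,10) = 10·S(10,10) + S(10,9) = 10·1 + 45 = 55, which equals 55.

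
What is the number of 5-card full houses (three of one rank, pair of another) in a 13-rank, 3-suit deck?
468

Reasoning: Triple rank: 13. Triple suits: C(3,3)=1. Pair rank: 12. Pair suits: C(3,2)=3. Total: 468.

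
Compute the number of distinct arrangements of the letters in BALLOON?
1,260

Solution: Word has 7 letters (B=1, A=1, L=2, O=2, N=1). Arrangements: 7!/Π(k!) = 1,260.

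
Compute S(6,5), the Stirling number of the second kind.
15

Explanation: Using the Stirling recurrence: S(n,k) = k·S(n-1,k) + S(n-1,k-1)
S(6,5) = 5·S(5,5) + S(5,4)
         = 5·1 + 10
         = 5 + 10
         = 15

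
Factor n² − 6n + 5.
Seek roots whose sum is 6 and product is 5: (1, 5). So n² − 6n + 5 = (n − 1)(n − 5).

Answer: (n − 1)(n − 5)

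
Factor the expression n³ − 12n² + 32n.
n(n − 4)(n − 8)

n³ − 12n² + 32n = n(n² − 12n + 32) = n(n − 4)(n − 8).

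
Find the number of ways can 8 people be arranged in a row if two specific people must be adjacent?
10,080

Explanation: Treat pair as unit: (8-1)! arrangements × 2 internal orders = 10,080.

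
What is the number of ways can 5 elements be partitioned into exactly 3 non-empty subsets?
25

Reasoning: This equals S(5,3), the Stirling number of the 2nd kind.
Using the Stirling recurrence: S(n,k) = k·S(n-1,k) + S(n-1,k-1)
S(5,3) = 3·S(4,3) + S(4,2)
         = 3·6 + 7
         = 18 + 7
         = 25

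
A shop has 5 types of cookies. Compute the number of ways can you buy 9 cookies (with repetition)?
715

Explanation: Stars and bars: C(9+5-1, 9) = C(13, 9) = 715.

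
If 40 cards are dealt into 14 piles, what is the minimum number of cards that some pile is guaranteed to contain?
3
Pigeonhole: ⌈40/14⌉ = 3.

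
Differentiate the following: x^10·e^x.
Product rule: d/dx[x^10]·e^x + x^10·d/dx[e^x] = 10x^{9}e^x + x^10e^x.
Final answer: (10x^9 + x^10)e^x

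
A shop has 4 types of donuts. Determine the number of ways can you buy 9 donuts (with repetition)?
220

Reasoning: Stars and bars: C(9+4-1, 9) = C(12, 9) = 220.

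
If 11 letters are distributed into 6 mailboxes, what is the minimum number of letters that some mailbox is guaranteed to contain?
Pigeonhole: ⌈11/6⌉ = 2.
Final answer: 2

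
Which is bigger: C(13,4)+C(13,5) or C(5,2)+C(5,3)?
C(13,4)+C(13,5)

Reasoning: First=2,002, Second=20.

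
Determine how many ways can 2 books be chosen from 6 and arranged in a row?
30

P(6,2) = 6!/(6-2)! = 30.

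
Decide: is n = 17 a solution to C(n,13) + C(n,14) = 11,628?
No

Solution: C(17,13) + C(17,14) = 2,380 + 680 = 3,060, which does not equal 11,628.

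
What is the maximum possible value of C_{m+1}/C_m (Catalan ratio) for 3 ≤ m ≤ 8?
17/5
C_{m+1}/C_m = 2(2m+1)/(m+2), which increases with m. Maximum at m = 8: 2·17/10 = 17/5.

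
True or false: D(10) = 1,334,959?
False

Explanation: Derangements of 10 elements: D(10) = (10-1)·[D(9) + D(8)] = 9·[133,496 + 14,833] = 1,334,961.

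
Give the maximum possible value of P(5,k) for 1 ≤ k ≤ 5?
120

Explanation: P(5,k) increases in k, so maximum at k = 5: 5! = 120.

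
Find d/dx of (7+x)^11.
Using the power rule: d/dx (7+x)^11 = 11(7+x)^{10}.

Answer: 11(7+x)^10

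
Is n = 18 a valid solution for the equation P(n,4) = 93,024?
P(18,4) = 18·17·16·15 = 73,440, which does not equal 93,024.

Answer: No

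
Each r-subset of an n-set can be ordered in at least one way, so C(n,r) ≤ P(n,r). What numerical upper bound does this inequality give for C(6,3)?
120

Solution: P(6,3) = 6·5·4 = 120, so C(6,3) ≤ 120. (The bound is loose by a factor of 3! = 6: C(6,3) = 120/6 = 20.)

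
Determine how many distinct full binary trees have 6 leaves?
42

Using the Catalan number formula: C_n = C(2n, n) / (n+1)
C_5 = C(10, 5) / (5+1)
     = 252 / 6
     = 42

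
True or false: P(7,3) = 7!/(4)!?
Permutation formula P(n,k) = n!/(n-k)!: 7!/4! = 5,040/24 = 210 = P(7,3). The statement holds.
Final answer: True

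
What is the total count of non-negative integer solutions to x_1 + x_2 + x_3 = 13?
105

Solution: C(13+3-1, 3-1) = 105.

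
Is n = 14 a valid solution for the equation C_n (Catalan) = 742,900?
No

Explanation: C_14 = C(28,14)/(14+1) = 40,116,600/15 = 2,674,440, which does not equal 742,900.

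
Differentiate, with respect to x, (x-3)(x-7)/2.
d/dx[(x-3)(x-7)] = (x-7) + (x-3) = 2x - 10. Dividing by 2 gives (2x - 10)/2.

Answer: (2x - 10)/2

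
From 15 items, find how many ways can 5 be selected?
3,003

C(15,5) = 15! / (5! × (15-5)!)
         = 15! / (5! × 10!)
         = 3,003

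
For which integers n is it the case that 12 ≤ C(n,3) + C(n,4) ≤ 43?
5, 6

Explanation: C(4,3)+C(4,4)=5; C(5,3)+C(5,4)=15; C(6,3)+C(6,4)=35; C(7,3)+C(7,4)=70. So valid n = 5, 6.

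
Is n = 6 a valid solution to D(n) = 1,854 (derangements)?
D(6) = (6-1)·[D(5) + D(4)] = 5·[44 + 9] = 265, which does not equal 1,854.
Final answer: No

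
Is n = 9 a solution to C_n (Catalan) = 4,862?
Yes

Reasoning: C_9 = C(18,9)/(9+1) = 48,620/10 = 4,862, which equals 4,862.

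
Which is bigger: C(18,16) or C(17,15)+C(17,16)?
Equal

Explanation: By Pascal's identity: C(18,16) = C(17,15)+C(17,16) = 153. Equal.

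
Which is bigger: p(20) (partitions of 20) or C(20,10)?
C(20,10)

Working:
Pentagonal recurrence p(n) = p(n−1) + p(n−2) − p(n−5) − p(n−7) + …: p(20) = p(19) + p(18) − p(15) − p(13) + p(8) + p(5) = 490 + 385 − 176 − 101 + 22 + 7 = 627; C(20,10) = 184,756.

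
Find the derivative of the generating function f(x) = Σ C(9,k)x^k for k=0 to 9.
Σ k·C(9,k)x^(k-1) for k=1 to 9

Reasoning: Term-by-term differentiation gives Σ k·C(9,k)x^{k-1} for k=1 to 9.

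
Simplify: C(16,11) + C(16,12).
6,188

Solution: By Pascal's identity: C(17,12) = 6,188.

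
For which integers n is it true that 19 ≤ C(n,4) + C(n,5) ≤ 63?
6, 7

Working:
C(5,4)+C(5,5)=6; C(6,4)+C(6,5)=21; C(7,4)+C(7,5)=56; C(8,4)+C(8,5)=126. So valid n = 6, 7.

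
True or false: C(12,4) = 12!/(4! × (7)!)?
False

Solution: The correct denominator is 4!×8!, giving C(12,4) = 495; the stated RHS is 12!/(4!×7!) = 3,960 ≠ 495, so the statement does not hold.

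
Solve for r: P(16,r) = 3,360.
P(16,r) = 16·15·…·(16−r+1), a product of r factors. Multiplying down from 16: 16 = 16; 16·15 = 240; 16·15·14 = 3,360 ✓ (3 factors). So r = 3.

Answer: 3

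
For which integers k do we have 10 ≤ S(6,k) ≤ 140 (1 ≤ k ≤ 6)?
2, 3, 4, 5

Solution: S(6,1)=1; S(6,2)=31; S(6,3)=90; S(6,4)=65; S(6,5)=15; S(6,6)=1. So valid k = 2, 3, 4, 5.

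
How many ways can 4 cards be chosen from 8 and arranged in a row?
1,680
P(8,4) = 8!/(8-4)! = 1,680.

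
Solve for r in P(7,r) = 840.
4
P(7,r) = 7·6·…·(7−r+1), a product of r factors. Multiplying down from 7: 7 = 7; 7·6 = 42; 7·6·5 = 210; 7·6·5·4 = 840 ✓ (4 factors). So r = 4.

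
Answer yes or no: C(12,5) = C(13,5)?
LHS = C(12,5) = 792; RHS = C(13,5) = 1,287. 792 ≠ 1,287, so the statement does not hold.

Answer: No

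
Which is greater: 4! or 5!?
5!

Reasoning: 4!=24, 5!=120. 5! > 4!.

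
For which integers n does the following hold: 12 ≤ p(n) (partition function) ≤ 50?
7, 8, 9, 10
Tabulating p(n) via p(n) = p(n−1) + p(n−2) − p(n−5) − p(n−7) + …: p(6)=11; p(7)=15; p(8)=22; p(9)=30; p(10)=42; p(11)=56. So valid n = 7, 8, 9, 10.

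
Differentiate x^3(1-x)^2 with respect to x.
3x^2(1-x)^2 - 2x^3(1-x)^1

Product rule: 3x^{2}(1-x)^{2} + x^3·(-2)(1-x)^{1}.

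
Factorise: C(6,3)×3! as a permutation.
C(6,3)×3! = [6!/(3!(3)!)]×3! = 6!/(3)! = P(6,3) = 120.
Final answer: P(6,3)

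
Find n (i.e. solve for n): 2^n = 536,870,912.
29
536,870,912 = 1,024 × 1,024 × 512 = 2^10 × 2^10 × 2^9 = 2^29, so n = 29.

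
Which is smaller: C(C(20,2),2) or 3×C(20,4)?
C(C(20,2),2)=17,955, 3×C(20,4)=14,535.
Final answer: 3×C(20,4)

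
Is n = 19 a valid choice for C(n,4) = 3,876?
C(19,4) = 19·18·17·16/4! = 93,024/24 = 3,876, which equals 3,876.

Answer: Yes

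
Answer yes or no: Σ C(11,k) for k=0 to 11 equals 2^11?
Yes
Binomial theorem: Σ C(11,k) = (1+1)^11 = 2^11 = 2,048; RHS 2^11 = 2,048.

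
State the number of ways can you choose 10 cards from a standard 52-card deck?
C(52,10) = 15,820,024,220.
Final answer: 15,820,024,220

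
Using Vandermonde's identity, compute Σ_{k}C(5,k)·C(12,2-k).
136

= C(5+12,2) = C(17,2) = 136.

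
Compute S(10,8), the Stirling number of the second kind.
750

Explanation: Using the Stirling recurrence: S(n,k) = k·S(n-1,k) + S(n-1,k-1)
S(10,8) = 8·S(9,8) + S(9,7)
         = 8·36 + 462
         = 288 + 462
         = 750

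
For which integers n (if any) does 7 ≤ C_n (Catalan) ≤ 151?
4, 5, 6

Working:
C_3=5; C_4=14; C_5=42; C_6=132; C_7=429. So valid n = 4, 5, 6.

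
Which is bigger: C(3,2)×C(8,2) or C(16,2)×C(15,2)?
C(16,2)×C(15,2)

Reasoning: C(3,2)×C(8,2)=84, C(16,2)×C(15,2)=12,600.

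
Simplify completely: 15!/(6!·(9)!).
5,005

Reasoning: This is C(15,6) = 5,005.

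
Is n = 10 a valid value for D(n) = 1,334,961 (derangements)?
Yes

Working:
D(10) = (10-1)·[D(9) + D(8)] = 9·[133,496 + 14,833] = 1,334,961, which equals 1,334,961.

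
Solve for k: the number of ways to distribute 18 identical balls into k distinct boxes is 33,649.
6

Solution: Stars and bars: the count is C(18+k−1, k−1), increasing in k. k=4: C(21,3) = 1,330, k=5: C(22,4) = 7,315, k=6: C(23,5) = 33,649 ✓. So k = 6.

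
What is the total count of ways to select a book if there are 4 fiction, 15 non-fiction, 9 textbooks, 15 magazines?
43

By the addition principle: 4 + 15 + 9 + 15 = 43.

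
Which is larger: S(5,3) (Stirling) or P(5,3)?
P(5,3)

Working:
S(5,3) = 3·S(4,3) + S(4,2) = 3·6 + 7 = 25; P(5,3) = 60.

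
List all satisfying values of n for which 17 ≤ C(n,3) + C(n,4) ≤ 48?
6

Solution: C(5,3)+C(5,4)=15; C(6,3)+C(6,4)=35; C(7,3)+C(7,4)=70. So valid n = 6.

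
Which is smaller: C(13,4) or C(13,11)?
C(13,4)=715, C(13,11)=78.
Final answer: C(13,11)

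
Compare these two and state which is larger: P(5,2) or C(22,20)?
C(22,20)

Solution: P(5,2)=20, C(22,20)=231.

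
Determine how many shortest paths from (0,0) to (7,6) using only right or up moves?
Choose 7 rights from 13 moves: C(13,7) = 1,716.

Answer: 1,716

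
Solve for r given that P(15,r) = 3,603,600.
P(15,r) = 15·14·…·(15−r+1), a product of r factors. Multiplying down from 15: 15 = 15; 15·14 = 210; 15·14·13 = 2,730; 15·14·13·12 = 32,760; 15·14·13·12·11 = 360,360; 15·14·13·12·11·10 = 3,603,600 ✓ (6 factors). So r = 6.
Final answer: 6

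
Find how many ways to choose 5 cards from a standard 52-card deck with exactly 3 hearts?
13 hearts and 39 non-hearts: C(13,3) × C(39,2) = 286 × 741 = 211,926.
Final answer: 211,926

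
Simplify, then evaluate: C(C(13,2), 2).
3,003

Solution: C(13,2) = 78, then C(78, 2) = 3,003.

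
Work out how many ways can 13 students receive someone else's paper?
Using D(n) = (n-1)[D(n-1) + D(n-2)]:
D(13) = (13-1) × [D(12) + D(11)]
      = 12 × [176214841 + 14684570]
      = 12 × 190899411
      = 2,290,792,932

Answer: 2,290,792,932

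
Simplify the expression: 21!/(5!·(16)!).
20,349
This is C(21,5) = 20,349.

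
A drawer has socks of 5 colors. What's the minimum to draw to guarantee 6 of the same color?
Worst case: 5 of each = 25. One more: 26.
Final answer: 26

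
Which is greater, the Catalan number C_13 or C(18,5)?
C_13 = C(26,13)/(13+1) = 10,400,600/14 = 742,900; C(18,5) = 8,568.

Answer: C_13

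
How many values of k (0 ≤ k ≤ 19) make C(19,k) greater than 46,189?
6

Solution: Row 19 is unimodal and symmetric about k=19/2. C(19,6)=27,132 ≤ 46,189; C(19,7)=50,388 > 46,189; by symmetry C(19,k) > 46,189 for k = 7..12. That's 12 - 7 + 1 = 6 values.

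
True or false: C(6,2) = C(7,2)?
False
LHS = C(6,2) = 15; RHS = C(7,2) = 21. 15 ≠ 21, so the statement does not hold.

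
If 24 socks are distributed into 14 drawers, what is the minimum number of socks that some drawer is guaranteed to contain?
2

Working:
Pigeonhole: ⌈24/14⌉ = 2.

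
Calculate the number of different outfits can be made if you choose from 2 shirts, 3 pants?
6
By the multiplication principle: 2 × 3 = 6.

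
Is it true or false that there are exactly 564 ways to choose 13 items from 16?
False

Explanation: C(16,13) = 560 ≠ 564.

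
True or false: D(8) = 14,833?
Derangements of 8 elements: D(8) = (8-1)·[D(7) + D(6)] = 7·[1,854 + 265] = 14,833.

Answer: True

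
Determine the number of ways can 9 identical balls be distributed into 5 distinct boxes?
715

C(9+5-1, 5-1) = C(13, 4) = 715.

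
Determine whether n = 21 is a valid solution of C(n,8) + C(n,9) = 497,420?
Yes

Explanation: C(21,8) + C(21,9) = 203,490 + 293,930 = 497,420, which equals 497,420.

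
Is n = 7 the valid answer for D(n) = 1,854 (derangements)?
D(7) = (7-1)·[D(6) + D(5)] = 6·[265 + 44] = 1,854, which equals 1,854.

Answer: Yes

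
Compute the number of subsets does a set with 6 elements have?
Each element can be included or excluded: 2^6 = 64.
Final answer: 64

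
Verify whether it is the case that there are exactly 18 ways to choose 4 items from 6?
False

Working:
C(6,4) = 15 ≠ 18.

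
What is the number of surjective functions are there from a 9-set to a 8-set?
1,451,520

Reasoning: Onto functions = 8! × S(9,8)
First compute S(9,8) via recurrence:
Using the Stirling recurrence: S(n,k) = k·S(n-1,k) + S(n-1,k-1)
S(9,8) = 8·S(8,8) + S(8,7)
         = 8·1 + 28
         = 8 + 28
         = 36
Then: 40320 × 36 = 1,451,520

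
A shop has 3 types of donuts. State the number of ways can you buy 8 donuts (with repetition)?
Stars and bars: C(8+3-1, 8) = C(10, 8) = 45.

Answer: 45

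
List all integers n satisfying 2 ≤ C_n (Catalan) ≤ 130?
C_1=1; C_2=2; C_3=5; C_4=14; C_5=42; C_6=132. So valid n = 2, 3, 4, 5.

Answer: 2, 3, 4, 5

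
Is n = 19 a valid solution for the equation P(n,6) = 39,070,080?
No

Solution: P(19,6) = 19·18·17·16·15·14 = 19,535,040, which does not equal 39,070,080.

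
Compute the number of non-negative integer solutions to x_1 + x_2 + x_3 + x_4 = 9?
220

Explanation: C(9+4-1, 4-1) = 220.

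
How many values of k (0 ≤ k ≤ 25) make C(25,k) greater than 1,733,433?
8
Row 25 is unimodal and symmetric about k=25/2. C(25,8)=1,081,575 ≤ 1,733,433; C(25,9)=2,042,975 > 1,733,433; by symmetry C(25,k) > 1,733,433 for k = 9..16. That's 16 - 9 + 1 = 8 values.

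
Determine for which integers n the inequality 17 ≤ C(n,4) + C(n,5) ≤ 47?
6
C(5,4)+C(5,5)=6; C(6,4)+C(6,5)=21; C(7,4)+C(7,5)=56. So valid n = 6.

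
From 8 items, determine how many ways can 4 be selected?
C(8,4) = 8! / (4! × (8-4)!)
         = 8! / (4! × 4!)
         = 70

Answer: 70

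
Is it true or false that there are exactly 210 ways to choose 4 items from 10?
C(10,4) = 210.
Final answer: True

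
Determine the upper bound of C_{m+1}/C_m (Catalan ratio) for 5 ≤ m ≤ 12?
25/7

Reasoning: C_{m+1}/C_m = 2(2m+1)/(m+2), which increases with m. Maximum at m = 12: 2·25/14 = 25/7.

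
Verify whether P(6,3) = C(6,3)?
False
P(6,3) = 120 but C(6,3) = 20; they differ by a factor of 3! = 6, so the statement does not hold.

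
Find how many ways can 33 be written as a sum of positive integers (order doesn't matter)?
10,143
Pentagonal recurrence p(n) = p(n−1) + p(n−2) − p(n−5) − p(n−7) + …: p(33) = p(32) + p(31) − p(28) − p(26) + p(21) + p(18) − p(11) − p(7) = 8,349 + 6,842 − 3,718 − 2,436 + 792 + 385 − 56 − 15 = 10,143.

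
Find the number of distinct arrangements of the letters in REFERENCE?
Word has 9 letters (R=2, E=4, F=1, N=1, C=1). Arrangements: 9!/Π(k!) = 7,560.

Answer: 7,560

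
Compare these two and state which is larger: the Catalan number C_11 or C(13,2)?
C_11
C_11 = C(22,11)/(11+1) = 705,432/12 = 58,786; C(13,2) = 78.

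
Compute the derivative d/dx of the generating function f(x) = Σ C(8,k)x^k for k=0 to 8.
Term-by-term differentiation gives Σ k·C(8,k)x^{k-1} for k=1 to 8.
Final answer: Σ k·C(8,k)x^(k-1) for k=1 to 8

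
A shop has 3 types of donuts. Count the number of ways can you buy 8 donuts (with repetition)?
45

Reasoning: Stars and bars: C(8+3-1, 8) = C(10, 8) = 45.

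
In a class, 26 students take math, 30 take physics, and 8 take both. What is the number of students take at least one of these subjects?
|A∪B| = |A|+|B|-|A∩B| = 26+30-8 = 48.

Answer: 48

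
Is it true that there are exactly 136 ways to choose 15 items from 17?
C(17,15) = 136.

Answer: True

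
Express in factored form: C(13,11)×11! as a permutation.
P(13,11)
C(13,11)×11! = [13!/(11!(2)!)]×11! = 13!/(2)! = P(13,11) = 3,113,510,400.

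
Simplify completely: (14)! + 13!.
(14)! + 13! = (14)·13! + 13! = (14+1)·13! = 15·13! = 93,405,312,000.

Answer: 93,405,312,000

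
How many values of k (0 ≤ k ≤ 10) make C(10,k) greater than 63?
5

Working:
Row 10 is unimodal and symmetric about k=10/2. C(10,2)=45 ≤ 63; C(10,3)=120 > 63; by symmetry C(10,k) > 63 for k = 3..7. That's 7 - 3 + 1 = 5 values.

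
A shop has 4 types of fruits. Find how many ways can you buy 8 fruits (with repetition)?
165

Reasoning: Stars and bars: C(8+4-1, 8) = C(11, 8) = 165.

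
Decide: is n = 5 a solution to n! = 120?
5! = 5·4! = 5·24 = 120, which equals 120.
Final answer: Yes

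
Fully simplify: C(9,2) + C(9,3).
120

Working:
By Pascal's identity: C(10,3) = 120.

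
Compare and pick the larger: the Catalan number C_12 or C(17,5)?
C_12
C_12 = C(24,12)/(12+1) = 2,704,156/13 = 208,012; C(17,5) = 6,188.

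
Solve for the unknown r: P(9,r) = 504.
3

Reasoning: P(9,r) = 9·8·…·(9−r+1), a product of r factors. Multiplying down from 9: 9 = 9; 9·8 = 72; 9·8·7 = 504 ✓ (3 factors). So r = 3.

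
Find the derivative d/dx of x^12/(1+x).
Quotient rule: [12x^{11}(1+x) - x^12]/(1+x)².
Final answer: (12x^11(1+x) - x^12)/(1+x)²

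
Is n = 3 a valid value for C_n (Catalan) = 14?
C_3 = C(6,3)/(3+1) = 20/4 = 5, which does not equal 14.

Answer: No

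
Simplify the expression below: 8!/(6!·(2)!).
This is C(8,6) = 28.

Answer: 28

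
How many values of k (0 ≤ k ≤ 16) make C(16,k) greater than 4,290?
7
Row 16 is unimodal and symmetric about k=16/2. C(16,4)=1,820 ≤ 4,290; C(16,5)=4,368 > 4,290; by symmetry C(16,k) > 4,290 for k = 5..11. That's 11 - 5 + 1 = 7 values.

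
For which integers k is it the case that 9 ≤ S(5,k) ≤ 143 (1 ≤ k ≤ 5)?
2, 3, 4

S(5,1)=1; S(5,2)=15; S(5,3)=25; S(5,4)=10; S(5,5)=1. So valid k = 2, 3, 4.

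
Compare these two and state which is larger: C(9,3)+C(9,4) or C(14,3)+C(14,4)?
First=210, Second=1,365.
Final answer: C(14,3)+C(14,4)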